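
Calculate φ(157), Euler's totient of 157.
156

157 = 157
φ(n) = n × ∏(1 - 1/p) for each prime p dividing n
φ(157) = 157 × (1 - 1/157) = 156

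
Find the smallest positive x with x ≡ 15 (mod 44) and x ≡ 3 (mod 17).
411

Using Chinese Remainder Theorem:
M = 44 × 17 = 748
M1 = 17, M2 = 44
y1 = 17^(-1) mod 44 = 13
y2 = 44^(-1) mod 17 = 12
x = (15×17×13 + 3×44×12) mod 748 = 411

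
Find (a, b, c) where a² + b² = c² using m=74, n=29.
(4635, 4292, 6317)

Euclid's formula: a = m² - n², b = 2mn, c = m² + n²
m = 74, n = 29
a = 74² - 29² = 5476 - 841 = 4635
b = 2 × 74 × 29 = 4292
c = 74² + 29² = 5476 + 841 = 6317
Verification: 4635² + 4292² = 21483225 + 18421264 = 39904489 = 6317² ✓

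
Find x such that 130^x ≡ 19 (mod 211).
112

Baby-step giant-step with step n = ⌈√211⌉ = 15.
Baby steps 130^j mod 211 (j:value) for j=0..14: 0:1, 1:130, 2:20, 3:68, 4:189, 5:94, 6:193, 7:192, 8:62, 9:42, 10:185, 11:207, 12:113, 13:131, 14:150.
Giant-step multiplier: 130^(-15) ≡ 130^(210-15) = 130^195 ≡ 12 (mod 211).
Giant steps γ_i = 19·12^i mod 211: γ_0=19, γ_1=17, γ_2=204, γ_3=127, γ_4=47, γ_5=142, γ_6=16, γ_7=192 (in table at j=7).
x = i·n + j = 7·15 + 7 = 112.
Check: 130^112 ≡ 19 (mod 211).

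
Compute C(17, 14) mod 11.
9

Using Lucas' theorem:
Write n=17 and k=14 in base 11:
n in base 11: [1, 6]
k in base 11: [1, 3]
C(17,14) mod 11 = ∏ C(n_i, k_i) mod 11
Digit binomials (mod 11): C(1,1) = 1; C(6,3) = 20 ≡ 9
Product: 1 × 9 = 9 ≡ 9 (mod 11)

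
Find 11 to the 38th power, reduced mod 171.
121

Repeated squaring. Binary of 38 = 100110.
11^1 ≡ 11 (mod 171); 11^2 ≡ 121 (mod 171); 11^4 ≡ 106 (mod 171); 11^8 ≡ 121 (mod 171); 11^16 ≡ 106 (mod 171); 11^32 ≡ 121 (mod 171)
11^38 = 11^2 × 11^4 × 11^32 ≡ 121 (mod 171)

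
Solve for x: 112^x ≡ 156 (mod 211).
63

Baby-step giant-step with step n = ⌈√211⌉ = 15.
Baby steps 112^j mod 211 (j:value) for j=0..14: 0:1, 1:112, 2:95, 3:90, 4:163, 5:110, 6:82, 7:111, 8:194, 9:206, 10:73, 11:158, 12:183, 13:29, 14:83.
Giant-step multiplier: 112^(-15) ≡ 112^(210-15) = 112^195 ≡ 88 (mod 211).
Giant steps γ_i = 156·88^i mod 211: γ_0=156, γ_1=13, γ_2=89, γ_3=25, γ_4=90 (in table at j=3).
x = i·n + j = 4·15 + 3 = 63.
Check: 112^63 ≡ 156 (mod 211).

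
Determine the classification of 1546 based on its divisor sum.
deficient

Proper divisors of 1546: sum = 1 + 2 + 773 = 776
Since 776 < 1546, 1546 is deficient.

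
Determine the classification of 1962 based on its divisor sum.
abundant

Proper divisors of 1962: sum = 1 + 2 + 3 + 6 + 9 + 18 + 109 + 218 + 327 + 654 + 981 = 2328
Since 2328 > 1962, 1962 is abundant.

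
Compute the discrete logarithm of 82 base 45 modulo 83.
41

Baby-step giant-step with step n = ⌈√83⌉ = 10.
Baby steps 45^j mod 83 (j:value) for j=0..9: 0:1, 1:45, 2:33, 3:74, 4:10, 5:35, 6:81, 7:76, 8:17, 9:18.
Giant-step multiplier: 45^(-10) ≡ 45^(82-10) = 45^72 ≡ 29 (mod 83).
Giant steps γ_i = 82·29^i mod 83: γ_0=82, γ_1=54, γ_2=72, γ_3=13, γ_4=45 (in table at j=1).
x = i·n + j = 4·10 + 1 = 41.
Check: 45^41 ≡ 82 (mod 83).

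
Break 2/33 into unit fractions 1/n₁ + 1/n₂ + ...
1/17 + 1/561

Greedy algorithm:
2/33: ceiling(33/2) = 17, use 1/17
1/561: ceiling(561/1) = 561, use 1/561
Result: 2/33 = 1/17 + 1/561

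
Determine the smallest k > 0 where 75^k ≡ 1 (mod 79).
78

79 is prime, so ord(75) divides φ(79) = 78.
Divisors of 78: 1, 2, 3, 6, 13, 26, 39, 78.
Repeated squaring: 75^1 ≡ 75, 75^2 ≡ 16, 75^4 ≡ 19, 75^8 ≡ 45, 75^16 ≡ 50, 75^32 ≡ 51, 75^64 ≡ 73 (mod 79).
Test 75^d mod 79 for each divisor d in increasing order:
75^1 ≡ 75
75^2 ≡ 16
75^3 = 75^2·75^1 ≡ 15
75^6 = 75^4·75^2 ≡ 67
75^13 = 75^8·75^4·75^1 ≡ 56
75^26 = 75^16·75^8·75^2 ≡ 55
75^39 = 75^32·75^4·75^2·75^1 ≡ 78
75^78 = 75^64·75^8·75^4·75^2 ≡ 1  ← first divisor giving 1
The order is 78.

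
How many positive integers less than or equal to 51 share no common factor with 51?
32

51 = 3 × 17
φ(n) = n × ∏(1 - 1/p) for each prime p dividing n
φ(51) = 51 × (1 - 1/3) × (1 - 1/17) = 32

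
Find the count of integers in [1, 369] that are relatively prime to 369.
240

369 = 3^2 × 41
φ(n) = n × ∏(1 - 1/p) for each prime p dividing n
φ(369) = 369 × (1 - 1/3) × (1 - 1/41) = 240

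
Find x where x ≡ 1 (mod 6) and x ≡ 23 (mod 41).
187

Using Chinese Remainder Theorem:
M = 6 × 41 = 246
M1 = 41, M2 = 6
y1 = 41^(-1) mod 6 = 5
y2 = 6^(-1) mod 41 = 7
x = (1×41×5 + 23×6×7) mod 246 = 187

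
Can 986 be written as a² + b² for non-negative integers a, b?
5² + 31² (a=5, b=31)

Factorization: 986 = 2 × 17 × 29
By Fermat: n is sum of two squares iff every prime p ≡ 3 (mod 4) appears to even power.
All primes ≡ 3 (mod 4) appear to even power.
Search a = 0, 1, 2, … for 986 - a² a perfect square: first hit at a = 5: 986 - 25 = 961 = 31².
986 = 5² + 31² = 25 + 961 ✓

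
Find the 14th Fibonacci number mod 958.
377

Matrix identity: Q^n = [[F_(n+1), F_n], [F_n, F_(n-1)]] with Q = [[1,1],[1,0]].
n = 14 = 1110₂. Square-and-multiply, entries mod 958:
Q^1 = [[1,1],[1,0]]
Q^3 = (Q^1)²·Q = [[3,2],[2,1]]
Q^7 = (Q^3)²·Q = [[21,13],[13,8]]
Q^14 = (Q^7)² = [[610,377],[377,233]]
F_14 mod 958 = Q^14[0][1] = 377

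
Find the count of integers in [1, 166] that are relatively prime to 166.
82

166 = 2 × 83
φ(n) = n × ∏(1 - 1/p) for each prime p dividing n
φ(166) = 166 × (1 - 1/2) × (1 - 1/83) = 82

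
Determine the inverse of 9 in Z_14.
11

gcd(9, 14) = 1, so the inverse exists.
Extended Euclidean algorithm on (14, 9):
14 = 1 × 9 + 5  ⟹  5 = (1)·14 + (-1)·9
9 = 1 × 5 + 4  ⟹  4 = (-1)·14 + (2)·9
5 = 1 × 4 + 1  ⟹  1 = (2)·14 + (-3)·9
So (-3)·9 ≡ 1 (mod 14), i.e. 9^(-1) ≡ -3 ≡ 11 (mod 14).
Check: 9 × 11 = 99 ≡ 1 (mod 14)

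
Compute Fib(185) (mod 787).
438

Matrix identity: Q^n = [[F_(n+1), F_n], [F_n, F_(n-1)]] with Q = [[1,1],[1,0]].
n = 185 = 10111001₂. Square-and-multiply, entries mod 787:
Q^1 = [[1,1],[1,0]]
Q^2 = (Q^1)² = [[2,1],[1,1]]
Q^5 = (Q^2)²·Q = [[8,5],[5,3]]
Q^11 = (Q^5)²·Q = [[144,89],[89,55]]
Q^23 = (Q^11)²·Q = [[722,325],[325,397]]
Q^46 = (Q^23)² = [[457,81],[81,376]]
Q^92 = (Q^46)² = [[559,578],[578,768]]
Q^185 = (Q^92)²·Q = [[119,438],[438,468]]
F_185 mod 787 = Q^185[0][1] = 438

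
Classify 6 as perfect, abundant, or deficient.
perfect

Proper divisors of 6: sum = 1 + 2 + 3 = 6
Since 6 = 6, 6 is perfect.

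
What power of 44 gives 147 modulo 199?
57

Baby-step giant-step with step n = ⌈√199⌉ = 15.
Baby steps 44^j mod 199 (j:value) for j=0..14: 0:1, 1:44, 2:145, 3:12, 4:130, 5:148, 6:144, 7:167, 8:184, 9:136, 10:14, 11:19, 12:40, 13:168, 14:29.
Giant-step multiplier: 44^(-15) ≡ 44^(198-15) = 44^183 ≡ 17 (mod 199).
Giant steps γ_i = 147·17^i mod 199: γ_0=147, γ_1=111, γ_2=96, γ_3=40 (in table at j=12).
x = i·n + j = 3·15 + 12 = 57.
Check: 44^57 ≡ 147 (mod 199).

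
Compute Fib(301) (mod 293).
280

Matrix identity: Q^n = [[F_(n+1), F_n], [F_n, F_(n-1)]] with Q = [[1,1],[1,0]].
n = 301 = 100101101₂. Square-and-multiply, entries mod 293:
Q^1 = [[1,1],[1,0]]
Q^2 = (Q^1)² = [[2,1],[1,1]]
Q^4 = (Q^2)² = [[5,3],[3,2]]
Q^9 = (Q^4)²·Q = [[55,34],[34,21]]
Q^18 = (Q^9)² = [[79,240],[240,132]]
Q^37 = (Q^18)²·Q = [[211,260],[260,244]]
Q^75 = (Q^37)²·Q = [[123,195],[195,221]]
Q^150 = (Q^75)² = [[121,276],[276,138]]
Q^301 = (Q^150)²·Q = [[272,280],[280,285]]
F_301 mod 293 = Q^301[0][1] = 280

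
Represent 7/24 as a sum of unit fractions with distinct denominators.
1/4 + 1/24

Greedy algorithm:
7/24: ceiling(24/7) = 4, use 1/4
1/24: ceiling(24/1) = 24, use 1/24
Result: 7/24 = 1/4 + 1/24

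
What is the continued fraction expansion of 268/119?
[2; 3, 1, 29]

Euclidean algorithm steps:
268 = 2 × 119 + 30
119 = 3 × 30 + 29
30 = 1 × 29 + 1
29 = 29 × 1 + 0
Continued fraction: [2; 3, 1, 29]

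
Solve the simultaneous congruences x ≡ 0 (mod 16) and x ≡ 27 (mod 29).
288

Using Chinese Remainder Theorem:
M = 16 × 29 = 464
M1 = 29, M2 = 16
y1 = 29^(-1) mod 16 = 5
y2 = 16^(-1) mod 29 = 20
x = (0×29×5 + 27×16×20) mod 464 = 288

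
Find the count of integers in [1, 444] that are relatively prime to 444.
144

444 = 2^2 × 3 × 37
φ(n) = n × ∏(1 - 1/p) for each prime p dividing n
φ(444) = 444 × (1 - 1/2) × (1 - 1/3) × (1 - 1/37) = 144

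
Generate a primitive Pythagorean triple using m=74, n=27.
(4747, 3996, 6205)

Euclid's formula: a = m² - n², b = 2mn, c = m² + n²
m = 74, n = 27
a = 74² - 27² = 5476 - 729 = 4747
b = 2 × 74 × 27 = 3996
c = 74² + 27² = 5476 + 729 = 6205
Verification: 4747² + 3996² = 22534009 + 15968016 = 38502025 = 6205² ✓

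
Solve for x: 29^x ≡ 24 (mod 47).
10

Baby-step giant-step with step n = ⌈√47⌉ = 7.
Baby steps 29^j mod 47 (j:value) for j=0..6: 0:1, 1:29, 2:42, 3:43, 4:25, 5:20, 6:16.
Giant-step multiplier: 29^(-7) ≡ 29^(46-7) = 29^39 ≡ 39 (mod 47).
Giant steps γ_i = 24·39^i mod 47: γ_0=24, γ_1=43 (in table at j=3).
x = i·n + j = 1·7 + 3 = 10.
Check: 29^10 ≡ 24 (mod 47).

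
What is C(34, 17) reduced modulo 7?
1

Using Lucas' theorem:
Write n=34 and k=17 in base 7:
n in base 7: [4, 6]
k in base 7: [2, 3]
C(34,17) mod 7 = ∏ C(n_i, k_i) mod 7
Digit binomials (mod 7): C(4,2) = 6; C(6,3) = 20 ≡ 6
Product: 6 × 6 = 36 ≡ 1 (mod 7)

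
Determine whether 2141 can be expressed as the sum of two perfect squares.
5² + 46² (a=5, b=46)

Factorization: 2141 = 2141
By Fermat: n is sum of two squares iff every prime p ≡ 3 (mod 4) appears to even power.
All primes ≡ 3 (mod 4) appear to even power.
Search a = 0, 1, 2, … for 2141 - a² a perfect square: first hit at a = 5: 2141 - 25 = 2116 = 46².
2141 = 5² + 46² = 25 + 2116 ✓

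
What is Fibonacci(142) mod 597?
254

Matrix identity: Q^n = [[F_(n+1), F_n], [F_n, F_(n-1)]] with Q = [[1,1],[1,0]].
n = 142 = 10001110₂. Square-and-multiply, entries mod 597:
Q^1 = [[1,1],[1,0]]
Q^2 = (Q^1)² = [[2,1],[1,1]]
Q^4 = (Q^2)² = [[5,3],[3,2]]
Q^8 = (Q^4)² = [[34,21],[21,13]]
Q^17 = (Q^8)²·Q = [[196,403],[403,390]]
Q^35 = (Q^17)²·Q = [[576,233],[233,343]]
Q^71 = (Q^35)²·Q = [[207,403],[403,401]]
Q^142 = (Q^71)² = [[487,254],[254,233]]
F_142 mod 597 = Q^142[0][1] = 254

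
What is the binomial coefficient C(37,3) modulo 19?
18

Using Lucas' theorem:
Write n=37 and k=3 in base 19:
n in base 19: [1, 18]
k in base 19: [0, 3]
C(37,3) mod 19 = ∏ C(n_i, k_i) mod 19
Digit binomials (mod 19): C(1,0) = 1; C(18,3) = 816 ≡ 18
Product: 1 × 18 = 18 ≡ 18 (mod 19)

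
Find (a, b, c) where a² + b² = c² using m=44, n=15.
(1711, 1320, 2161)

Euclid's formula: a = m² - n², b = 2mn, c = m² + n²
m = 44, n = 15
a = 44² - 15² = 1936 - 225 = 1711
b = 2 × 44 × 15 = 1320
c = 44² + 15² = 1936 + 225 = 2161
Verification: 1711² + 1320² = 2927521 + 1742400 = 4669921 = 2161² ✓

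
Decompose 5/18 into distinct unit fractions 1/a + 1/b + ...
1/4 + 1/36

Greedy algorithm:
5/18: ceiling(18/5) = 4, use 1/4
1/36: ceiling(36/1) = 36, use 1/36
Result: 5/18 = 1/4 + 1/36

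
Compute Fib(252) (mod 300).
24

Matrix identity: Q^n = [[F_(n+1), F_n], [F_n, F_(n-1)]] with Q = [[1,1],[1,0]].
n = 252 = 11111100₂. Square-and-multiply, entries mod 300:
Q^1 = [[1,1],[1,0]]
Q^3 = (Q^1)²·Q = [[3,2],[2,1]]
Q^7 = (Q^3)²·Q = [[21,13],[13,8]]
Q^15 = (Q^7)²·Q = [[87,10],[10,77]]
Q^31 = (Q^15)²·Q = [[9,169],[169,140]]
Q^63 = (Q^31)²·Q = [[123,142],[142,281]]
Q^126 = (Q^63)² = [[193,68],[68,125]]
Q^252 = (Q^126)² = [[173,24],[24,149]]
F_252 mod 300 = Q^252[0][1] = 24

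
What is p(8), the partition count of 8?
22

p(n) counts ways to write n as a sum of positive integers (order ignored).
Examples: 8; 7 + 1; 6 + 2; 6 + 1 + 1; 5 + 3; ... (22 total)
p(8) = 22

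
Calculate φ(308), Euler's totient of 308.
120

308 = 2^2 × 7 × 11
φ(n) = n × ∏(1 - 1/p) for each prime p dividing n
φ(308) = 308 × (1 - 1/2) × (1 - 1/7) × (1 - 1/11) = 120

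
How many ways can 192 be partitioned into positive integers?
1987276856363

p(n) counts ways to write n as a sum of positive integers (order ignored).
Euler's pentagonal recurrence: p(k) = p(k-1) + p(k-2) - p(k-5) - p(k-7) + p(k-12) + p(k-15) - ... (offsets j(3j∓1)/2, signs ++--, p(0)=1, p(<0)=0).
DP table for k = 0..191: p(0)=1, p(1)=1, p(2)=2, p(3)=3, p(4)=5, p(5)=7, p(6)=11, p(7)=15, p(8)=22, p(9)=30, p(10)=42, p(11)=56, p(12)=77, p(13)=101, p(14)=135, p(15)=176, p(16)=231, p(17)=297, p(18)=385, p(19)=490, p(20)=627, p(21)=792, p(22)=1002, p(23)=1255, p(24)=1575, p(25)=1958, p(26)=2436, p(27)=3010, p(28)=3718, p(29)=4565, p(30)=5604, p(31)=6842, p(32)=8349, p(33)=10143, p(34)=12310, p(35)=14883, p(36)=17977, p(37)=21637, p(38)=26015, p(39)=31185, p(40)=37338, p(41)=44583, p(42)=53174, p(43)=63261, p(44)=75175, p(45)=89134, p(46)=105558, p(47)=124754, p(48)=147273, p(49)=173525, p(50)=204226, p(51)=239943, p(52)=281589, p(53)=329931, p(54)=386155, p(55)=451276, p(56)=526823, p(57)=614154, p(58)=715220, p(59)=831820, p(60)=966467, p(61)=1121505, p(62)=1300156, p(63)=1505499, p(64)=1741630, p(65)=2012558, p(66)=2323520, p(67)=2679689, p(68)=3087735, p(69)=3554345, p(70)=4087968, p(71)=4697205, p(72)=5392783, p(73)=6185689, p(74)=7089500, p(75)=8118264, p(76)=9289091, p(77)=10619863, p(78)=12132164, p(79)=13848650, p(80)=15796476, p(81)=18004327, p(82)=20506255, p(83)=23338469, p(84)=26543660, p(85)=30167357, p(86)=34262962, p(87)=38887673, p(88)=44108109, p(89)=49995925, p(90)=56634173, p(91)=64112359, p(92)=72533807, p(93)=82010177, p(94)=92669720, p(95)=104651419, p(96)=118114304, p(97)=133230930, p(98)=150198136, p(99)=169229875, p(100)=190569292, p(101)=214481126, p(102)=241265379, p(103)=271248950, p(104)=304801365, p(105)=342325709, p(106)=384276336, p(107)=431149389, p(108)=483502844, p(109)=541946240, p(110)=607163746, p(111)=679903203, p(112)=761002156, p(113)=851376628, p(114)=952050665, p(115)=1064144451, p(116)=1188908248, p(117)=1327710076, p(118)=1482074143, p(119)=1653668665, p(120)=1844349560, p(121)=2056148051, p(122)=2291320912, p(123)=2552338241, p(124)=2841940500, p(125)=3163127352, p(126)=3519222692, p(127)=3913864295, p(128)=4351078600, p(129)=4835271870, p(130)=5371315400, p(131)=5964539504, p(132)=6620830889, p(133)=7346629512, p(134)=8149040695, p(135)=9035836076, p(136)=10015581680, p(137)=11097645016, p(138)=12292341831, p(139)=13610949895, p(140)=15065878135, p(141)=16670689208, p(142)=18440293320, p(143)=20390982757, p(144)=22540654445, p(145)=24908858009, p(146)=27517052599, p(147)=30388671978, p(148)=33549419497, p(149)=37027355200, p(150)=40853235313, p(151)=45060624582, p(152)=49686288421, p(153)=54770336324, p(154)=60356673280, p(155)=66493182097, p(156)=73232243759, p(157)=80630964769, p(158)=88751778802, p(159)=97662728555, p(160)=107438159466, p(161)=118159068427, p(162)=129913904637, p(163)=142798995930, p(164)=156919475295, p(165)=172389800255, p(166)=189334822579, p(167)=207890420102, p(168)=228204732751, p(169)=250438925115, p(170)=274768617130, p(171)=301384802048, p(172)=330495499613, p(173)=362326859895, p(174)=397125074750, p(175)=435157697830, p(176)=476715857290, p(177)=522115831195, p(178)=571701605655, p(179)=625846753120, p(180)=684957390936, p(181)=749474411781, p(182)=819876908323, p(183)=896684817527, p(184)=980462880430, p(185)=1071823774337, p(186)=1171432692373, p(187)=1280011042268, p(188)=1398341745571, p(189)=1527273599625, p(190)=1667727404093, p(191)=1820701100652.
Final step: p(192) = p(191) + p(190) - p(187) - p(185) + p(180) + p(177) - p(170) - p(166) + p(157) + p(152) - p(141) - p(135) + p(122) + p(115) - p(100) - p(92) + p(75) + p(66) - p(47) - p(37) + p(16) + p(5)
= 1820701100652 + 1667727404093 - 1280011042268 - 1071823774337 + 684957390936 + 522115831195 - 274768617130 - 189334822579 + 80630964769 + 49686288421 - 16670689208 - 9035836076 + 2291320912 + 1064144451 - 190569292 - 72533807 + 8118264 + 2323520 - 124754 - 21637 + 231 + 7
= 1987276856363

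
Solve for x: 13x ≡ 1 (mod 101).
70

gcd(13, 101) = 1, so the inverse exists.
Extended Euclidean algorithm on (101, 13):
101 = 7 × 13 + 10  ⟹  10 = (1)·101 + (-7)·13
13 = 1 × 10 + 3  ⟹  3 = (-1)·101 + (8)·13
10 = 3 × 3 + 1  ⟹  1 = (4)·101 + (-31)·13
So (-31)·13 ≡ 1 (mod 101), i.e. 13^(-1) ≡ -31 ≡ 70 (mod 101).
Check: 13 × 70 = 910 ≡ 1 (mod 101)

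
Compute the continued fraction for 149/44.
[3; 2, 1, 1, 2, 3]

Euclidean algorithm steps:
149 = 3 × 44 + 17
44 = 2 × 17 + 10
17 = 1 × 10 + 7
10 = 1 × 7 + 3
7 = 2 × 3 + 1
3 = 3 × 1 + 0
Continued fraction: [3; 2, 1, 1, 2, 3]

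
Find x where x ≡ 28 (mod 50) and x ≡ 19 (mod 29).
628

Using Chinese Remainder Theorem:
M = 50 × 29 = 1450
M1 = 29, M2 = 50
y1 = 29^(-1) mod 50 = 19
y2 = 50^(-1) mod 29 = 18
x = (28×29×19 + 19×50×18) mod 1450 = 628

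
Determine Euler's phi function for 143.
120

143 = 11 × 13
φ(n) = n × ∏(1 - 1/p) for each prime p dividing n
φ(143) = 143 × (1 - 1/11) × (1 - 1/13) = 120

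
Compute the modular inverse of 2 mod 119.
60

gcd(2, 119) = 1, so the inverse exists.
Extended Euclidean algorithm on (119, 2):
119 = 59 × 2 + 1  ⟹  1 = (1)·119 + (-59)·2
So (-59)·2 ≡ 1 (mod 119), i.e. 2^(-1) ≡ -59 ≡ 60 (mod 119).
Check: 2 × 60 = 120 ≡ 1 (mod 119)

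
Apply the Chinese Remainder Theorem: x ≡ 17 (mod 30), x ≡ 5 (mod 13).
317

Using Chinese Remainder Theorem:
M = 30 × 13 = 390
M1 = 13, M2 = 30
y1 = 13^(-1) mod 30 = 7
y2 = 30^(-1) mod 13 = 10
x = (17×13×7 + 5×30×10) mod 390 = 317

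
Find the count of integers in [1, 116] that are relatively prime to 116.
56

116 = 2^2 × 29
φ(n) = n × ∏(1 - 1/p) for each prime p dividing n
φ(116) = 116 × (1 - 1/2) × (1 - 1/29) = 56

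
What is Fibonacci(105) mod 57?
40

Matrix identity: Q^n = [[F_(n+1), F_n], [F_n, F_(n-1)]] with Q = [[1,1],[1,0]].
n = 105 = 1101001₂. Square-and-multiply, entries mod 57:
Q^1 = [[1,1],[1,0]]
Q^3 = (Q^1)²·Q = [[3,2],[2,1]]
Q^6 = (Q^3)² = [[13,8],[8,5]]
Q^13 = (Q^6)²·Q = [[35,5],[5,30]]
Q^26 = (Q^13)² = [[53,40],[40,13]]
Q^52 = (Q^26)² = [[20,18],[18,2]]
Q^105 = (Q^52)²·Q = [[37,40],[40,54]]
F_105 mod 57 = Q^105[0][1] = 40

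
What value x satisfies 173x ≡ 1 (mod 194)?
157

gcd(173, 194) = 1, so the inverse exists.
Extended Euclidean algorithm on (194, 173):
194 = 1 × 173 + 21  ⟹  21 = (1)·194 + (-1)·173
173 = 8 × 21 + 5  ⟹  5 = (-8)·194 + (9)·173
21 = 4 × 5 + 1  ⟹  1 = (33)·194 + (-37)·173
So (-37)·173 ≡ 1 (mod 194), i.e. 173^(-1) ≡ -37 ≡ 157 (mod 194).
Check: 173 × 157 = 27161 ≡ 1 (mod 194)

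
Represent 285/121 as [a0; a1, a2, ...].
[2; 2, 1, 4, 2, 1, 2]

Euclidean algorithm steps:
285 = 2 × 121 + 43
121 = 2 × 43 + 35
43 = 1 × 35 + 8
35 = 4 × 8 + 3
8 = 2 × 3 + 2
3 = 1 × 2 + 1
2 = 2 × 1 + 0
Continued fraction: [2; 2, 1, 4, 2, 1, 2]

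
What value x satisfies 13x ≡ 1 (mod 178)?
137

gcd(13, 178) = 1, so the inverse exists.
Extended Euclidean algorithm on (178, 13):
178 = 13 × 13 + 9  ⟹  9 = (1)·178 + (-13)·13
13 = 1 × 9 + 4  ⟹  4 = (-1)·178 + (14)·13
9 = 2 × 4 + 1  ⟹  1 = (3)·178 + (-41)·13
So (-41)·13 ≡ 1 (mod 178), i.e. 13^(-1) ≡ -41 ≡ 137 (mod 178).
Check: 13 × 137 = 1781 ≡ 1 (mod 178)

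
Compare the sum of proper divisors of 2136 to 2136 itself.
abundant

Proper divisors of 2136: sum = 1 + 2 + 3 + 4 + 6 + 8 + 12 + 24 + 89 + 178 + 267 + 356 + 534 + 712 + 1068 = 3264
Since 3264 > 2136, 2136 is abundant.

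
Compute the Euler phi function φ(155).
120

155 = 5 × 31
φ(n) = n × ∏(1 - 1/p) for each prime p dividing n
φ(155) = 155 × (1 - 1/5) × (1 - 1/31) = 120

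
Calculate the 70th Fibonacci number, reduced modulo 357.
50

Matrix identity: Q^n = [[F_(n+1), F_n], [F_n, F_(n-1)]] with Q = [[1,1],[1,0]].
n = 70 = 1000110₂. Square-and-multiply, entries mod 357:
Q^1 = [[1,1],[1,0]]
Q^2 = (Q^1)² = [[2,1],[1,1]]
Q^4 = (Q^2)² = [[5,3],[3,2]]
Q^8 = (Q^4)² = [[34,21],[21,13]]
Q^17 = (Q^8)²·Q = [[85,169],[169,273]]
Q^35 = (Q^17)²·Q = [[255,86],[86,169]]
Q^70 = (Q^35)² = [[307,50],[50,257]]
F_70 mod 357 = Q^70[0][1] = 50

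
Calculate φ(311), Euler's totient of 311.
310

311 = 311
φ(n) = n × ∏(1 - 1/p) for each prime p dividing n
φ(311) = 311 × (1 - 1/311) = 310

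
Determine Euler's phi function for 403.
360

403 = 13 × 31
φ(n) = n × ∏(1 - 1/p) for each prime p dividing n
φ(403) = 403 × (1 - 1/13) × (1 - 1/31) = 360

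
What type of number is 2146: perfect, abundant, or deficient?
deficient

Proper divisors of 2146: sum = 1 + 2 + 29 + 37 + 58 + 74 + 1073 = 1274
Since 1274 < 2146, 2146 is deficient.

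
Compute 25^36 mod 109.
45

Repeated squaring. Binary of 36 = 100100.
25^1 ≡ 25 (mod 109); 25^2 ≡ 80 (mod 109); 25^4 ≡ 78 (mod 109); 25^8 ≡ 89 (mod 109); 25^16 ≡ 73 (mod 109); 25^32 ≡ 97 (mod 109)
25^36 = 25^4 × 25^32 ≡ 45 (mod 109)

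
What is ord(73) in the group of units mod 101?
100

101 is prime, so ord(73) divides φ(101) = 100.
Divisors of 100: 1, 2, 4, 5, 10, 20, 25, 50, 100.
Repeated squaring: 73^1 ≡ 73, 73^2 ≡ 77, 73^4 ≡ 71, 73^8 ≡ 92, 73^16 ≡ 81, 73^32 ≡ 97, 73^64 ≡ 16 (mod 101).
Test 73^d mod 101 for each divisor d in increasing order:
73^1 ≡ 73
73^2 ≡ 77
73^4 ≡ 71
73^5 = 73^4·73^1 ≡ 32
73^10 = 73^8·73^2 ≡ 14
73^20 = 73^16·73^4 ≡ 95
73^25 = 73^16·73^8·73^1 ≡ 10
73^50 = 73^32·73^16·73^2 ≡ 100
73^100 = 73^64·73^32·73^4 ≡ 1  ← first divisor giving 1
The order is 100.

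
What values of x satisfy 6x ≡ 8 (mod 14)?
x ≡ 6 (mod 7)

gcd(6, 14) = 2, which divides 8, so solutions exist.
Divide through by 2: 3x ≡ 4 (mod 7).
Find 3^(-1) mod 7 by the extended Euclidean algorithm:
7 = 2 × 3 + 1  ⟹  1 = (1)·7 + (-2)·3
So (-2)·3 ≡ 1 (mod 7), i.e. 3^(-1) ≡ -2 ≡ 5 (mod 7).
x ≡ 5 × 4 = 20 ≡ 6 (mod 7).
Check: 6 × 6 = 36 ≡ 8 (mod 14).
x ≡ 6 (mod 7), giving 2 solutions mod 14.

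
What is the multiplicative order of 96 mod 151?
150

151 is prime, so ord(96) divides φ(151) = 150.
Divisors of 150: 1, 2, 3, 5, 6, 10, 15, 25, 30, 50, 75, 150.
Repeated squaring: 96^1 ≡ 96, 96^2 ≡ 5, 96^4 ≡ 25, 96^8 ≡ 21, 96^16 ≡ 139, 96^32 ≡ 144, 96^64 ≡ 49, 96^128 ≡ 136 (mod 151).
Test 96^d mod 151 for each divisor d in increasing order:
96^1 ≡ 96
96^2 ≡ 5
96^3 = 96^2·96^1 ≡ 27
96^5 = 96^4·96^1 ≡ 135
96^6 = 96^4·96^2 ≡ 125
96^10 = 96^8·96^2 ≡ 105
96^15 = 96^8·96^4·96^2·96^1 ≡ 132
96^25 = 96^16·96^8·96^1 ≡ 119
96^30 = 96^16·96^8·96^4·96^2 ≡ 59
96^50 = 96^32·96^16·96^2 ≡ 118
96^75 = 96^64·96^8·96^2·96^1 ≡ 150
96^150 = 96^128·96^16·96^4·96^2 ≡ 1  ← first divisor giving 1
The order is 150.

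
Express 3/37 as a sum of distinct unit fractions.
1/13 + 1/241 + 1/115921

Greedy algorithm:
3/37: ceiling(37/3) = 13, use 1/13
2/481: ceiling(481/2) = 241, use 1/241
1/115921: ceiling(115921/1) = 115921, use 1/115921
Result: 3/37 = 1/13 + 1/241 + 1/115921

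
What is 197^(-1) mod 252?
197

gcd(197, 252) = 1, so the inverse exists.
Extended Euclidean algorithm on (252, 197):
252 = 1 × 197 + 55  ⟹  55 = (1)·252 + (-1)·197
197 = 3 × 55 + 32  ⟹  32 = (-3)·252 + (4)·197
55 = 1 × 32 + 23  ⟹  23 = (4)·252 + (-5)·197
32 = 1 × 23 + 9  ⟹  9 = (-7)·252 + (9)·197
23 = 2 × 9 + 5  ⟹  5 = (18)·252 + (-23)·197
9 = 1 × 5 + 4  ⟹  4 = (-25)·252 + (32)·197
5 = 1 × 4 + 1  ⟹  1 = (43)·252 + (-55)·197
So (-55)·197 ≡ 1 (mod 252), i.e. 197^(-1) ≡ -55 ≡ 197 (mod 252).
Check: 197 × 197 = 38809 ≡ 1 (mod 252)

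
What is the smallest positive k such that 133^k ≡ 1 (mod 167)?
83

167 is prime, so ord(133) divides φ(167) = 166.
Divisors of 166: 1, 2, 83, 166.
Repeated squaring: 133^1 ≡ 133, 133^2 ≡ 154, 133^4 ≡ 2, 133^8 ≡ 4, 133^16 ≡ 16, 133^32 ≡ 89, 133^64 ≡ 72, 133^128 ≡ 7 (mod 167).
Test 133^d mod 167 for each divisor d in increasing order:
133^1 ≡ 133
133^2 ≡ 154
133^83 = 133^64·133^16·133^2·133^1 ≡ 1  ← first divisor giving 1
The order is 83.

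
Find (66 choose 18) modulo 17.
11

Using Lucas' theorem:
Write n=66 and k=18 in base 17:
n in base 17: [3, 15]
k in base 17: [1, 1]
C(66,18) mod 17 = ∏ C(n_i, k_i) mod 17
Digit binomials (mod 17): C(3,1) = 3; C(15,1) = 15
Product: 3 × 15 = 45 ≡ 11 (mod 17)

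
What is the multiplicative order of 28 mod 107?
106

107 is prime, so ord(28) divides φ(107) = 106.
Divisors of 106: 1, 2, 53, 106.
Repeated squaring: 28^1 ≡ 28, 28^2 ≡ 35, 28^4 ≡ 48, 28^8 ≡ 57, 28^16 ≡ 39, 28^32 ≡ 23, 28^64 ≡ 101 (mod 107).
Test 28^d mod 107 for each divisor d in increasing order:
28^1 ≡ 28
28^2 ≡ 35
28^53 = 28^32·28^16·28^4·28^1 ≡ 106
28^106 = 28^64·28^32·28^8·28^2 ≡ 1  ← first divisor giving 1
The order is 106.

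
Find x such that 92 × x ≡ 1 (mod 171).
158

gcd(92, 171) = 1, so the inverse exists.
Extended Euclidean algorithm on (171, 92):
171 = 1 × 92 + 79  ⟹  79 = (1)·171 + (-1)·92
92 = 1 × 79 + 13  ⟹  13 = (-1)·171 + (2)·92
79 = 6 × 13 + 1  ⟹  1 = (7)·171 + (-13)·92
So (-13)·92 ≡ 1 (mod 171), i.e. 92^(-1) ≡ -13 ≡ 158 (mod 171).
Check: 92 × 158 = 14536 ≡ 1 (mod 171)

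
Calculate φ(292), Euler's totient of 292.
144

292 = 2^2 × 73
φ(n) = n × ∏(1 - 1/p) for each prime p dividing n
φ(292) = 292 × (1 - 1/2) × (1 - 1/73) = 144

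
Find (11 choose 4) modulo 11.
0

Using Lucas' theorem:
Write n=11 and k=4 in base 11:
n in base 11: [1, 0]
k in base 11: [0, 4]
C(11,4) mod 11 = ∏ C(n_i, k_i) mod 11
Digit binomials (mod 11): C(1,0) = 1; C(0,4) = 0 (k_i > n_i)
Product: 1 × 0 = 0 ≡ 0 (mod 11)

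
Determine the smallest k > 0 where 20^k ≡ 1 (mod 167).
166

167 is prime, so ord(20) divides φ(167) = 166.
Divisors of 166: 1, 2, 83, 166.
Repeated squaring: 20^1 ≡ 20, 20^2 ≡ 66, 20^4 ≡ 14, 20^8 ≡ 29, 20^16 ≡ 6, 20^32 ≡ 36, 20^64 ≡ 127, 20^128 ≡ 97 (mod 167).
Test 20^d mod 167 for each divisor d in increasing order:
20^1 ≡ 20
20^2 ≡ 66
20^83 = 20^64·20^16·20^2·20^1 ≡ 166
20^166 = 20^128·20^32·20^4·20^2 ≡ 1  ← first divisor giving 1
The order is 166.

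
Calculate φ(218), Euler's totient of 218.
108

218 = 2 × 109
φ(n) = n × ∏(1 - 1/p) for each prime p dividing n
φ(218) = 218 × (1 - 1/2) × (1 - 1/109) = 108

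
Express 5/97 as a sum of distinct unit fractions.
1/20 + 1/647 + 1/1255180

Greedy algorithm:
5/97: ceiling(97/5) = 20, use 1/20
3/1940: ceiling(1940/3) = 647, use 1/647
1/1255180: ceiling(1255180/1) = 1255180, use 1/1255180
Result: 5/97 = 1/20 + 1/647 + 1/1255180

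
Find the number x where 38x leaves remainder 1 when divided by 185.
112

gcd(38, 185) = 1, so the inverse exists.
Extended Euclidean algorithm on (185, 38):
185 = 4 × 38 + 33  ⟹  33 = (1)·185 + (-4)·38
38 = 1 × 33 + 5  ⟹  5 = (-1)·185 + (5)·38
33 = 6 × 5 + 3  ⟹  3 = (7)·185 + (-34)·38
5 = 1 × 3 + 2  ⟹  2 = (-8)·185 + (39)·38
3 = 1 × 2 + 1  ⟹  1 = (15)·185 + (-73)·38
So (-73)·38 ≡ 1 (mod 185), i.e. 38^(-1) ≡ -73 ≡ 112 (mod 185).
Check: 38 × 112 = 4256 ≡ 1 (mod 185)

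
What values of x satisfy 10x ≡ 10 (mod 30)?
x ≡ 1 (mod 3)

gcd(10, 30) = 10, which divides 10, so solutions exist.
Divide through by 10: x ≡ 1 (mod 3).
The coefficient of x is now 1, so x ≡ 1 (mod 3).
Check: 10 × 1 = 10 ≡ 10 (mod 30).
x ≡ 1 (mod 3), giving 10 solutions mod 30.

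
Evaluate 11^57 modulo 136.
91

Repeated squaring. Binary of 57 = 111001.
11^1 ≡ 11 (mod 136); 11^2 ≡ 121 (mod 136); 11^4 ≡ 89 (mod 136); 11^8 ≡ 33 (mod 136); 11^16 ≡ 1 (mod 136); 11^32 ≡ 1 (mod 136)
11^57 = 11^1 × 11^8 × 11^16 × 11^32 ≡ 91 (mod 136)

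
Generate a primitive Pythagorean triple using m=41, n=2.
(1677, 164, 1685)

Euclid's formula: a = m² - n², b = 2mn, c = m² + n²
m = 41, n = 2
a = 41² - 2² = 1681 - 4 = 1677
b = 2 × 41 × 2 = 164
c = 41² + 2² = 1681 + 4 = 1685
Verification: 1677² + 164² = 2812329 + 26896 = 2839225 = 1685² ✓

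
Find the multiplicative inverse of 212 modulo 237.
218

gcd(212, 237) = 1, so the inverse exists.
Extended Euclidean algorithm on (237, 212):
237 = 1 × 212 + 25  ⟹  25 = (1)·237 + (-1)·212
212 = 8 × 25 + 12  ⟹  12 = (-8)·237 + (9)·212
25 = 2 × 12 + 1  ⟹  1 = (17)·237 + (-19)·212
So (-19)·212 ≡ 1 (mod 237), i.e. 212^(-1) ≡ -19 ≡ 218 (mod 237).
Check: 212 × 218 = 46216 ≡ 1 (mod 237)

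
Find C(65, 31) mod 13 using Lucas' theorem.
0

Using Lucas' theorem:
Write n=65 and k=31 in base 13:
n in base 13: [5, 0]
k in base 13: [2, 5]
C(65,31) mod 13 = ∏ C(n_i, k_i) mod 13
Digit binomials (mod 13): C(5,2) = 10; C(0,5) = 0 (k_i > n_i)
Product: 10 × 0 = 0 ≡ 0 (mod 13)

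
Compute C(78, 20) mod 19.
8

Using Lucas' theorem:
Write n=78 and k=20 in base 19:
n in base 19: [4, 2]
k in base 19: [1, 1]
C(78,20) mod 19 = ∏ C(n_i, k_i) mod 19
Digit binomials (mod 19): C(4,1) = 4; C(2,1) = 2
Product: 4 × 2 = 8 ≡ 8 (mod 19)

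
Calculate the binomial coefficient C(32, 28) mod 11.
1

Using Lucas' theorem:
Write n=32 and k=28 in base 11:
n in base 11: [2, 10]
k in base 11: [2, 6]
C(32,28) mod 11 = ∏ C(n_i, k_i) mod 11
Digit binomials (mod 11): C(2,2) = 1; C(10,6) = 210 ≡ 1
Product: 1 × 1 = 1 ≡ 1 (mod 11)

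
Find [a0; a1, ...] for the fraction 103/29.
[3; 1, 1, 4, 3]

Euclidean algorithm steps:
103 = 3 × 29 + 16
29 = 1 × 16 + 13
16 = 1 × 13 + 3
13 = 4 × 3 + 1
3 = 3 × 1 + 0
Continued fraction: [3; 1, 1, 4, 3]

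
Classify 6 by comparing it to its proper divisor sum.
perfect

Proper divisors of 6: sum = 1 + 2 + 3 = 6
Since 6 = 6, 6 is perfect.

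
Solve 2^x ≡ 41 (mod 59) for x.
14

Baby-step giant-step with step n = ⌈√59⌉ = 8.
Baby steps 2^j mod 59 (j:value) for j=0..7: 0:1, 1:2, 2:4, 3:8, 4:16, 5:32, 6:5, 7:10.
Giant-step multiplier: 2^(-8) ≡ 2^(58-8) = 2^50 ≡ 3 (mod 59).
Giant steps γ_i = 41·3^i mod 59: γ_0=41, γ_1=5 (in table at j=6).
x = i·n + j = 1·8 + 6 = 14.
Check: 2^14 ≡ 41 (mod 59).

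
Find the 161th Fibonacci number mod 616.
309

Matrix identity: Q^n = [[F_(n+1), F_n], [F_n, F_(n-1)]] with Q = [[1,1],[1,0]].
n = 161 = 10100001₂. Square-and-multiply, entries mod 616:
Q^1 = [[1,1],[1,0]]
Q^2 = (Q^1)² = [[2,1],[1,1]]
Q^5 = (Q^2)²·Q = [[8,5],[5,3]]
Q^10 = (Q^5)² = [[89,55],[55,34]]
Q^20 = (Q^10)² = [[474,605],[605,485]]
Q^40 = (Q^20)² = [[573,539],[539,34]]
Q^80 = (Q^40)² = [[386,77],[77,309]]
Q^161 = (Q^80)²·Q = [[232,309],[309,539]]
F_161 mod 616 = Q^161[0][1] = 309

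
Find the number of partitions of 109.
541946240

p(n) counts ways to write n as a sum of positive integers (order ignored).
Euler's pentagonal recurrence: p(k) = p(k-1) + p(k-2) - p(k-5) - p(k-7) + p(k-12) + p(k-15) - ... (offsets j(3j∓1)/2, signs ++--, p(0)=1, p(<0)=0).
DP table for k = 0..108: p(0)=1, p(1)=1, p(2)=2, p(3)=3, p(4)=5, p(5)=7, p(6)=11, p(7)=15, p(8)=22, p(9)=30, p(10)=42, p(11)=56, p(12)=77, p(13)=101, p(14)=135, p(15)=176, p(16)=231, p(17)=297, p(18)=385, p(19)=490, p(20)=627, p(21)=792, p(22)=1002, p(23)=1255, p(24)=1575, p(25)=1958, p(26)=2436, p(27)=3010, p(28)=3718, p(29)=4565, p(30)=5604, p(31)=6842, p(32)=8349, p(33)=10143, p(34)=12310, p(35)=14883, p(36)=17977, p(37)=21637, p(38)=26015, p(39)=31185, p(40)=37338, p(41)=44583, p(42)=53174, p(43)=63261, p(44)=75175, p(45)=89134, p(46)=105558, p(47)=124754, p(48)=147273, p(49)=173525, p(50)=204226, p(51)=239943, p(52)=281589, p(53)=329931, p(54)=386155, p(55)=451276, p(56)=526823, p(57)=614154, p(58)=715220, p(59)=831820, p(60)=966467, p(61)=1121505, p(62)=1300156, p(63)=1505499, p(64)=1741630, p(65)=2012558, p(66)=2323520, p(67)=2679689, p(68)=3087735, p(69)=3554345, p(70)=4087968, p(71)=4697205, p(72)=5392783, p(73)=6185689, p(74)=7089500, p(75)=8118264, p(76)=9289091, p(77)=10619863, p(78)=12132164, p(79)=13848650, p(80)=15796476, p(81)=18004327, p(82)=20506255, p(83)=23338469, p(84)=26543660, p(85)=30167357, p(86)=34262962, p(87)=38887673, p(88)=44108109, p(89)=49995925, p(90)=56634173, p(91)=64112359, p(92)=72533807, p(93)=82010177, p(94)=92669720, p(95)=104651419, p(96)=118114304, p(97)=133230930, p(98)=150198136, p(99)=169229875, p(100)=190569292, p(101)=214481126, p(102)=241265379, p(103)=271248950, p(104)=304801365, p(105)=342325709, p(106)=384276336, p(107)=431149389, p(108)=483502844.
Final step: p(109) = p(108) + p(107) - p(104) - p(102) + p(97) + p(94) - p(87) - p(83) + p(74) + p(69) - p(58) - p(52) + p(39) + p(32) - p(17) - p(9)
= 483502844 + 431149389 - 304801365 - 241265379 + 133230930 + 92669720 - 38887673 - 23338469 + 7089500 + 3554345 - 715220 - 281589 + 31185 + 8349 - 297 - 30
= 541946240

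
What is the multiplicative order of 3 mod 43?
42

43 is prime, so ord(3) divides φ(43) = 42.
Divisors of 42: 1, 2, 3, 6, 7, 14, 21, 42.
Repeated squaring: 3^1 ≡ 3, 3^2 ≡ 9, 3^4 ≡ 38, 3^8 ≡ 25, 3^16 ≡ 23, 3^32 ≡ 13 (mod 43).
Test 3^d mod 43 for each divisor d in increasing order:
3^1 ≡ 3
3^2 ≡ 9
3^3 = 3^2·3^1 ≡ 27
3^6 = 3^4·3^2 ≡ 41
3^7 = 3^4·3^2·3^1 ≡ 37
3^14 = 3^8·3^4·3^2 ≡ 36
3^21 = 3^16·3^4·3^1 ≡ 42
3^42 = 3^32·3^8·3^2 ≡ 1  ← first divisor giving 1
The order is 42.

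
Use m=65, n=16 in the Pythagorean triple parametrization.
(3969, 2080, 4481)

Euclid's formula: a = m² - n², b = 2mn, c = m² + n²
m = 65, n = 16
a = 65² - 16² = 4225 - 256 = 3969
b = 2 × 65 × 16 = 2080
c = 65² + 16² = 4225 + 256 = 4481
Verification: 3969² + 2080² = 15752961 + 4326400 = 20079361 = 4481² ✓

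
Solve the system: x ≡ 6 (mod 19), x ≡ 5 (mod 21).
215

Using Chinese Remainder Theorem:
M = 19 × 21 = 399
M1 = 21, M2 = 19
y1 = 21^(-1) mod 19 = 10
y2 = 19^(-1) mod 21 = 10
x = (6×21×10 + 5×19×10) mod 399 = 215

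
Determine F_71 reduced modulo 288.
145

Matrix identity: Q^n = [[F_(n+1), F_n], [F_n, F_(n-1)]] with Q = [[1,1],[1,0]].
n = 71 = 1000111₂. Square-and-multiply, entries mod 288:
Q^1 = [[1,1],[1,0]]
Q^2 = (Q^1)² = [[2,1],[1,1]]
Q^4 = (Q^2)² = [[5,3],[3,2]]
Q^8 = (Q^4)² = [[34,21],[21,13]]
Q^17 = (Q^8)²·Q = [[280,157],[157,123]]
Q^35 = (Q^17)²·Q = [[144,233],[233,199]]
Q^71 = (Q^35)²·Q = [[0,145],[145,143]]
F_71 mod 288 = Q^71[0][1] = 145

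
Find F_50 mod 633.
232

Matrix identity: Q^n = [[F_(n+1), F_n], [F_n, F_(n-1)]] with Q = [[1,1],[1,0]].
n = 50 = 110010₂. Square-and-multiply, entries mod 633:
Q^1 = [[1,1],[1,0]]
Q^3 = (Q^1)²·Q = [[3,2],[2,1]]
Q^6 = (Q^3)² = [[13,8],[8,5]]
Q^12 = (Q^6)² = [[233,144],[144,89]]
Q^25 = (Q^12)²·Q = [[490,331],[331,159]]
Q^50 = (Q^25)² = [[245,232],[232,13]]
F_50 mod 633 = Q^50[0][1] = 232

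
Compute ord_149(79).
148

149 is prime, so ord(79) divides φ(149) = 148.
Divisors of 148: 1, 2, 4, 37, 74, 148.
Repeated squaring: 79^1 ≡ 79, 79^2 ≡ 132, 79^4 ≡ 140, 79^8 ≡ 81, 79^16 ≡ 5, 79^32 ≡ 25, 79^64 ≡ 29, 79^128 ≡ 96 (mod 149).
Test 79^d mod 149 for each divisor d in increasing order:
79^1 ≡ 79
79^2 ≡ 132
79^4 ≡ 140
79^37 = 79^32·79^4·79^1 ≡ 105
79^74 = 79^64·79^8·79^2 ≡ 148
79^148 = 79^128·79^16·79^4 ≡ 1  ← first divisor giving 1
The order is 148.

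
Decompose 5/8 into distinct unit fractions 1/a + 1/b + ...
1/2 + 1/8

Greedy algorithm:
5/8: ceiling(8/5) = 2, use 1/2
1/8: ceiling(8/1) = 8, use 1/8
Result: 5/8 = 1/2 + 1/8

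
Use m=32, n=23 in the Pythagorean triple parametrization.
(495, 1472, 1553)

Euclid's formula: a = m² - n², b = 2mn, c = m² + n²
m = 32, n = 23
a = 32² - 23² = 1024 - 529 = 495
b = 2 × 32 × 23 = 1472
c = 32² + 23² = 1024 + 529 = 1553
Verification: 495² + 1472² = 245025 + 2166784 = 2411809 = 1553² ✓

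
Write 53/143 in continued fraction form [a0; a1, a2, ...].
[0; 2, 1, 2, 3, 5]

Euclidean algorithm steps:
53 = 0 × 143 + 53
143 = 2 × 53 + 37
53 = 1 × 37 + 16
37 = 2 × 16 + 5
16 = 3 × 5 + 1
5 = 5 × 1 + 0
Continued fraction: [0; 2, 1, 2, 3, 5]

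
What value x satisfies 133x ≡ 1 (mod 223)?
166

gcd(133, 223) = 1, so the inverse exists.
Extended Euclidean algorithm on (223, 133):
223 = 1 × 133 + 90  ⟹  90 = (1)·223 + (-1)·133
133 = 1 × 90 + 43  ⟹  43 = (-1)·223 + (2)·133
90 = 2 × 43 + 4  ⟹  4 = (3)·223 + (-5)·133
43 = 10 × 4 + 3  ⟹  3 = (-31)·223 + (52)·133
4 = 1 × 3 + 1  ⟹  1 = (34)·223 + (-57)·133
So (-57)·133 ≡ 1 (mod 223), i.e. 133^(-1) ≡ -57 ≡ 166 (mod 223).
Check: 133 × 166 = 22078 ≡ 1 (mod 223)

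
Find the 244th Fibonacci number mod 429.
135

Matrix identity: Q^n = [[F_(n+1), F_n], [F_n, F_(n-1)]] with Q = [[1,1],[1,0]].
n = 244 = 11110100₂. Square-and-multiply, entries mod 429:
Q^1 = [[1,1],[1,0]]
Q^3 = (Q^1)²·Q = [[3,2],[2,1]]
Q^7 = (Q^3)²·Q = [[21,13],[13,8]]
Q^15 = (Q^7)²·Q = [[129,181],[181,377]]
Q^30 = (Q^15)² = [[67,209],[209,287]]
Q^61 = (Q^30)²·Q = [[320,122],[122,198]]
Q^122 = (Q^61)² = [[167,133],[133,34]]
Q^244 = (Q^122)² = [[104,135],[135,398]]
F_244 mod 429 = Q^244[0][1] = 135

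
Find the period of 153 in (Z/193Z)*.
192

193 is prime, so ord(153) divides φ(193) = 192.
Divisors of 192: 1, 2, 3, 4, 6, 8, 12, 16, 24, 32, 48, 64, 96, 192.
Repeated squaring: 153^1 ≡ 153, 153^2 ≡ 56, 153^4 ≡ 48, 153^8 ≡ 181, 153^16 ≡ 144, 153^32 ≡ 85, 153^64 ≡ 84, 153^128 ≡ 108 (mod 193).
Test 153^d mod 193 for each divisor d in increasing order:
153^1 ≡ 153
153^2 ≡ 56
153^3 = 153^2·153^1 ≡ 76
153^4 ≡ 48
153^6 = 153^4·153^2 ≡ 179
153^8 ≡ 181
153^12 = 153^8·153^4 ≡ 3
153^16 ≡ 144
153^24 = 153^16·153^8 ≡ 9
153^32 ≡ 85
153^48 = 153^32·153^16 ≡ 81
153^64 ≡ 84
153^96 = 153^64·153^32 ≡ 192
153^192 = 153^128·153^64 ≡ 1  ← first divisor giving 1
The order is 192.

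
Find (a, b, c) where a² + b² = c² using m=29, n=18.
(517, 1044, 1165)

Euclid's formula: a = m² - n², b = 2mn, c = m² + n²
m = 29, n = 18
a = 29² - 18² = 841 - 324 = 517
b = 2 × 29 × 18 = 1044
c = 29² + 18² = 841 + 324 = 1165
Verification: 517² + 1044² = 267289 + 1089936 = 1357225 = 1165² ✓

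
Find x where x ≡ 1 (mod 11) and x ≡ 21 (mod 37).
243

Using Chinese Remainder Theorem:
M = 11 × 37 = 407
M1 = 37, M2 = 11
y1 = 37^(-1) mod 11 = 3
y2 = 11^(-1) mod 37 = 27
x = (1×37×3 + 21×11×27) mod 407 = 243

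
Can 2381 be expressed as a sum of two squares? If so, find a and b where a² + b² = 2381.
34² + 35² (a=34, b=35)

Factorization: 2381 = 2381
By Fermat: n is sum of two squares iff every prime p ≡ 3 (mod 4) appears to even power.
All primes ≡ 3 (mod 4) appear to even power.
Search a = 0, 1, 2, … for 2381 - a² a perfect square: first hit at a = 34: 2381 - 1156 = 1225 = 35².
2381 = 34² + 35² = 1156 + 1225 ✓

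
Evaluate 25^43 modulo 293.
61

Repeated squaring. Binary of 43 = 101011.
25^1 ≡ 25 (mod 293); 25^2 ≡ 39 (mod 293); 25^4 ≡ 56 (mod 293); 25^8 ≡ 206 (mod 293); 25^16 ≡ 244 (mod 293); 25^32 ≡ 57 (mod 293)
25^43 = 25^1 × 25^2 × 25^8 × 25^32 ≡ 61 (mod 293)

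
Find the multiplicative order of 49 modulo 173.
86

173 is prime, so ord(49) divides φ(173) = 172.
Divisors of 172: 1, 2, 4, 43, 86, 172.
Repeated squaring: 49^1 ≡ 49, 49^2 ≡ 152, 49^4 ≡ 95, 49^8 ≡ 29, 49^16 ≡ 149, 49^32 ≡ 57, 49^64 ≡ 135, 49^128 ≡ 60 (mod 173).
Test 49^d mod 173 for each divisor d in increasing order:
49^1 ≡ 49
49^2 ≡ 152
49^4 ≡ 95
49^43 = 49^32·49^8·49^2·49^1 ≡ 172
49^86 = 49^64·49^16·49^4·49^2 ≡ 1  ← first divisor giving 1
The order is 86.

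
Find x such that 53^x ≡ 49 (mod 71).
64

Baby-step giant-step with step n = ⌈√71⌉ = 9.
Baby steps 53^j mod 71 (j:value) for j=0..8: 0:1, 1:53, 2:40, 3:61, 4:38, 5:26, 6:29, 7:46, 8:24.
Giant-step multiplier: 53^(-9) ≡ 53^(70-9) = 53^61 ≡ 59 (mod 71).
Giant steps γ_i = 49·59^i mod 71: γ_0=49, γ_1=51, γ_2=27, γ_3=31, γ_4=54, γ_5=62, γ_6=37, γ_7=53 (in table at j=1).
x = i·n + j = 7·9 + 1 = 64.
Check: 53^64 ≡ 49 (mod 71).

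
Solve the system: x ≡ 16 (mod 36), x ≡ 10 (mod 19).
124

Using Chinese Remainder Theorem:
M = 36 × 19 = 684
M1 = 19, M2 = 36
y1 = 19^(-1) mod 36 = 19
y2 = 36^(-1) mod 19 = 9
x = (16×19×19 + 10×36×9) mod 684 = 124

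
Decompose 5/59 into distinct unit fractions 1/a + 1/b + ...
1/12 + 1/708

Greedy algorithm:
5/59: ceiling(59/5) = 12, use 1/12
1/708: ceiling(708/1) = 708, use 1/708
Result: 5/59 = 1/12 + 1/708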